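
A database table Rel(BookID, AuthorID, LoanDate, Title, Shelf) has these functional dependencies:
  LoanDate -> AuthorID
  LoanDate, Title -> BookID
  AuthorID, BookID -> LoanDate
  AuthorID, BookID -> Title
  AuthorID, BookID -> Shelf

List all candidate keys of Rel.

{AuthorID, BookID}, {BookID, LoanDate}, {LoanDate, Title}

{AuthorID, BookID}⁺ = {AuthorID, BookID, LoanDate, Shelf, Title} — all of the relation — so {AuthorID, BookID} is a candidate key.
{BookID, LoanDate}⁺ = {AuthorID, BookID, LoanDate, Shelf, Title} — all of the relation — so {BookID, LoanDate} is a candidate key.
{LoanDate, Title}⁺ = {AuthorID, BookID, LoanDate, Shelf, Title} — all of the relation — so {LoanDate, Title} is a candidate key.
These are minimal and exhaustive — every other superkey contains one of them.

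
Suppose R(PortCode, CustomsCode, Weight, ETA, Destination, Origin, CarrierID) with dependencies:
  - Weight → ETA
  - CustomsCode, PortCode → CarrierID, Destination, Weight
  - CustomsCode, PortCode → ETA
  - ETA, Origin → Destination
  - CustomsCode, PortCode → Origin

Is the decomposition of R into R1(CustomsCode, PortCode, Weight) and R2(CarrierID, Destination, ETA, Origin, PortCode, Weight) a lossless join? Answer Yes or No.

Common attributes: {PortCode, Weight}; their closure is {ETA, PortCode, Weight}.
Neither R1 nor R2 is contained in that closure, so the decomposition is lossy.

No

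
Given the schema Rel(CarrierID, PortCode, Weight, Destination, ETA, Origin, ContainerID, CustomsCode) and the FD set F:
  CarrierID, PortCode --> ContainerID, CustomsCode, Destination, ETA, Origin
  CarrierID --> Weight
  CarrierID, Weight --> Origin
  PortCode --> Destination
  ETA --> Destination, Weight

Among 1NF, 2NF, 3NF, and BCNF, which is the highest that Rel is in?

Candidate key: {CarrierID, PortCode}. Prime attributes: {CarrierID, PortCode}.
CarrierID --> Weight: {CarrierID}⁺ = {CarrierID, Origin, Weight}, which is not all of the attributes, so the left side is not a superkey — BCNF is violated.
CarrierID --> Weight has non-prime {Weight} on the right and a non-superkey on the left, so 3NF fails.
{CarrierID} is a proper subset of the key {CarrierID, PortCode}, and {CarrierID}⁺ contains the non-prime attributes {Origin, Weight} — a partial dependency, so 2NF is violated.

1NF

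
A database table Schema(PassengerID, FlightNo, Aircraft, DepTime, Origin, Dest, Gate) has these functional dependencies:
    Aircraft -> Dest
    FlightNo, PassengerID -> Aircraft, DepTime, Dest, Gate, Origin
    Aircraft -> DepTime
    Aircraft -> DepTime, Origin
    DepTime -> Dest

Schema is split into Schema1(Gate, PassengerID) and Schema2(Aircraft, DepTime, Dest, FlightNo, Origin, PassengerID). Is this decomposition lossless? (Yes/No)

No

Schema1 ∩ Schema2 = {PassengerID}; its closure under F is {PassengerID}.
Schema1 ⊄ {PassengerID} and Schema2 ⊄ {PassengerID}, so the split is lossy.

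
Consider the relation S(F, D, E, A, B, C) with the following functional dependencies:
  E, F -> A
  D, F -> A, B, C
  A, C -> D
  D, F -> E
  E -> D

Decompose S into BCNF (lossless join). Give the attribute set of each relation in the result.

{A, B, C, E, F}; {A, C, D}

Candidate keys of the original relation: {A, C, F}, {D, F}, {E, F}.
{A, B, C, D, E, F}: {A, C} determines {A, C, D} here but is not a superkey — split on A, C -> D, giving {A, C, D} and {A, B, C, E, F}.
{A, C, D} has no BCNF violation.
{A, B, C, E, F} has no BCNF violation.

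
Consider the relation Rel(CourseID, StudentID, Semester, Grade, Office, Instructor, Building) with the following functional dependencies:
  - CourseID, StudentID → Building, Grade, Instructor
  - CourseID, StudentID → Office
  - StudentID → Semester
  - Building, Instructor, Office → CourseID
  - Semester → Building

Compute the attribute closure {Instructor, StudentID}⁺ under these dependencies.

Start with {Instructor, StudentID}.
StudentID → Semester applies; add {Semester} → now {Instructor, Semester, StudentID}.
Semester → Building applies; add {Building} → now {Building, Instructor, Semester, StudentID}.
No further FD applies.

{Building, Instructor, Semester, StudentID}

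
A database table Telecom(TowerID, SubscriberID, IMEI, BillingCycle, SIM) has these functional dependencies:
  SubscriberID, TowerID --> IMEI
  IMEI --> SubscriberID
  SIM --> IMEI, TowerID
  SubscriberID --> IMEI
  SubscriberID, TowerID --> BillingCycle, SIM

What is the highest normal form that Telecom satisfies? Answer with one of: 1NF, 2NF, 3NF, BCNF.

Candidate keys: {IMEI, TowerID}, {SIM}, {SubscriberID, TowerID}. Prime attributes: {IMEI, SIM, SubscriberID, TowerID}.
For IMEI --> SubscriberID we have {IMEI}⁺ = {IMEI, SubscriberID}; {IMEI} is not a superkey, so BCNF fails.
Its right-hand attributes {SubscriberID} are all prime, as are those of every other non-superkey FD — the relation is in 3NF.

3NF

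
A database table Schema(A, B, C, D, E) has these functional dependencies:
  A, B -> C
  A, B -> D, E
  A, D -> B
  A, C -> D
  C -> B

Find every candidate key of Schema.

{A, B}, {A, C}, {A, D}

No FD produces {A}, so it must be in every candidate key.
{A, B} is a candidate key since {A, B}⁺ = {A, B, C, D, E} covers every attribute.
{A, C} is a candidate key since {A, C}⁺ = {A, B, C, D, E} covers every attribute.
{A, D} is a candidate key since {A, D}⁺ = {A, B, C, D, E} covers every attribute.
No proper subset of any of these is a key, and no other minimal superkey exists.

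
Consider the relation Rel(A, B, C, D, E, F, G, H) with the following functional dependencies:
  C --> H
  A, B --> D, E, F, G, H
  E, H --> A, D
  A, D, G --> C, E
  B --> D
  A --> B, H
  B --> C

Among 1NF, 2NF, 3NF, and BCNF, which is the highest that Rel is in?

Candidate keys: {A}, {B, E}, {C, E}, {E, H}. Prime attributes: {A, B, C, E, H}.
For C --> H we have {C}⁺ = {C, H}; {C} is not a superkey, so BCNF fails.
B --> D determines the non-prime attribute {D} from a non-superkey — 3NF is violated.
Since {B} ⊂ {B, E} and {B}⁺ ⊇ {D} with {D} non-prime, there is a partial dependency; 2NF fails.

1NF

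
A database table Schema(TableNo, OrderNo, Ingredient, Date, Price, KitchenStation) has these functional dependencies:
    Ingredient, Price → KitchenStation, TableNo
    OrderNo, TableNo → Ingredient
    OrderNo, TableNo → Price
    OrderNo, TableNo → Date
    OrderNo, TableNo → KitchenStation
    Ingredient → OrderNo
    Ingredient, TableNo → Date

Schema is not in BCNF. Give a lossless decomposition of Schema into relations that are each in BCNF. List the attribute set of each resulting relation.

Candidate keys of the original relation: {Ingredient, Price}, {Ingredient, TableNo}, {OrderNo, TableNo}.
In {Date, Ingredient, KitchenStation, OrderNo, Price, TableNo}, {Ingredient} is not a superkey ({Ingredient}⁺ restricted to this set is {Ingredient, OrderNo}), so split on Ingredient → OrderNo into {Ingredient, OrderNo} and {Date, Ingredient, KitchenStation, Price, TableNo}.
{Ingredient, OrderNo}: every determinant is a superkey — BCNF.
{Date, Ingredient, KitchenStation, Price, TableNo}: every determinant is a superkey — BCNF.

{Date, Ingredient, KitchenStation, Price, TableNo}; {Ingredient, OrderNo}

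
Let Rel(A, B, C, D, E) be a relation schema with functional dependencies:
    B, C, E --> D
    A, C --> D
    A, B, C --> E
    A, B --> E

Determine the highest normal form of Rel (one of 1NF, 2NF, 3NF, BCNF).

1NF

Candidate key: {A, B, C}. Prime attributes: {A, B, C}.
B, C, E --> D: {B, C, E}⁺ = {B, C, D, E}, which is not all of the attributes, so the left side is not a superkey — BCNF is violated.
B, C, E --> D has non-prime {D} on the right and a non-superkey on the left, so 3NF fails.
The proper key subset {A, B} of {A, B, C} determines non-prime {E}, so the relation is not even in 2NF.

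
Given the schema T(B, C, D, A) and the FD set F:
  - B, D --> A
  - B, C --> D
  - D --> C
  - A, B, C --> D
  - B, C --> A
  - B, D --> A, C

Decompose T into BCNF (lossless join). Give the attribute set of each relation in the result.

{A, B, D}; {C, D}

Candidate keys of the original relation: {B, C}, {B, D}.
In {A, B, C, D}, {D} is not a superkey ({D}⁺ restricted to this set is {C, D}), so split on D --> C into {C, D} and {A, B, D}.
{C, D} is in BCNF.
{A, B, D} is in BCNF.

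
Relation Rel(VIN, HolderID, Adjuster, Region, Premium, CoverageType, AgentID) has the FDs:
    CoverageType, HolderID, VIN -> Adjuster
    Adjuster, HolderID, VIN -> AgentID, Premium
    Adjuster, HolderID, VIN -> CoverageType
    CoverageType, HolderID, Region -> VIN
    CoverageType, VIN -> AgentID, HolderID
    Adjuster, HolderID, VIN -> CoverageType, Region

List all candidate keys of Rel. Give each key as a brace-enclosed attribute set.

{CoverageType, VIN}⁺ = {Adjuster, AgentID, CoverageType, HolderID, Premium, Region, VIN} — all of the relation — so {CoverageType, VIN} is a candidate key.
{Adjuster, HolderID, VIN}⁺ = {Adjuster, AgentID, CoverageType, HolderID, Premium, Region, VIN} — all of the relation — so {Adjuster, HolderID, VIN} is a candidate key.
{CoverageType, HolderID, Region}⁺ = {Adjuster, AgentID, CoverageType, HolderID, Premium, Region, VIN} — all of the relation — so {CoverageType, HolderID, Region} is a candidate key.
Any other superkey properly contains one of these, so there are no further candidate keys.

{Adjuster, HolderID, VIN}, {CoverageType, HolderID, Region}, {CoverageType, VIN}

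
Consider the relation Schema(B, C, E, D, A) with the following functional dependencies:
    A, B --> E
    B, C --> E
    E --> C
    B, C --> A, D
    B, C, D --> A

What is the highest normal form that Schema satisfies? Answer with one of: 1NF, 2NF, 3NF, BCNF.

Candidate keys: {A, B}, {B, C}, {B, E}. Prime attributes: {A, B, C, E}.
E --> C: {E}⁺ = {C, E}, which is not all of the attributes, so the left side is not a superkey — BCNF is violated.
But every attribute on its right side ({C}) is prime, and the same holds for every other non-superkey FD, so 3NF still holds.

3NF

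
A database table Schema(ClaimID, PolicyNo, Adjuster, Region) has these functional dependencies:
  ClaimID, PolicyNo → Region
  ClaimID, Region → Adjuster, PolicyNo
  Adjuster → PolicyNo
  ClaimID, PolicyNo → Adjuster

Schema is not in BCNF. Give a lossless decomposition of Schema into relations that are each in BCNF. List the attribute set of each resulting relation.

{Adjuster, ClaimID, Region}; {Adjuster, PolicyNo}

Candidate keys of the original relation: {Adjuster, ClaimID}, {ClaimID, PolicyNo}, {ClaimID, Region}.
{Adjuster, ClaimID, PolicyNo, Region}: {Adjuster} determines {Adjuster, PolicyNo} here but is not a superkey — split on Adjuster → PolicyNo, giving {Adjuster, PolicyNo} and {Adjuster, ClaimID, Region}.
{Adjuster, PolicyNo} is in BCNF.
{Adjuster, ClaimID, Region} is in BCNF.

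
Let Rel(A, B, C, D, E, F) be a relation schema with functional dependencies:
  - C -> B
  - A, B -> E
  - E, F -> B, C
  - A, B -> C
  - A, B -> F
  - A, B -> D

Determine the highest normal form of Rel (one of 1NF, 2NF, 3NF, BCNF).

3NF

Candidate keys: {A, B}, {A, C}, {A, E, F}. Prime attributes: {A, B, C, E, F}.
C -> B breaks BCNF: {C}⁺ = {B, C}, so {C} is not a superkey.
Its right-hand attributes {B} are all prime, as are those of every other non-superkey FD — the relation is in 3NF.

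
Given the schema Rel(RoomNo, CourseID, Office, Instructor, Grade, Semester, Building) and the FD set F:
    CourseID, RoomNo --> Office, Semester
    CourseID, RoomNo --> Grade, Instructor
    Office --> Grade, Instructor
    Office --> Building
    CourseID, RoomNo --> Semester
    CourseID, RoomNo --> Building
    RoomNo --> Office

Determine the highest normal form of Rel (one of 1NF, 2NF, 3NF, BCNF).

Candidate key: {CourseID, RoomNo}. Prime attributes: {CourseID, RoomNo}.
Office --> Grade, Instructor: {Office}⁺ = {Building, Grade, Instructor, Office}, which is not all of the attributes, so the left side is not a superkey — BCNF is violated.
Office --> Grade, Instructor has non-prime {Grade, Instructor} on the right and a non-superkey on the left, so 3NF fails.
The proper key subset {RoomNo} of {CourseID, RoomNo} determines non-prime {Building, Grade, Instructor, Office}, so the relation is not even in 2NF.

1NF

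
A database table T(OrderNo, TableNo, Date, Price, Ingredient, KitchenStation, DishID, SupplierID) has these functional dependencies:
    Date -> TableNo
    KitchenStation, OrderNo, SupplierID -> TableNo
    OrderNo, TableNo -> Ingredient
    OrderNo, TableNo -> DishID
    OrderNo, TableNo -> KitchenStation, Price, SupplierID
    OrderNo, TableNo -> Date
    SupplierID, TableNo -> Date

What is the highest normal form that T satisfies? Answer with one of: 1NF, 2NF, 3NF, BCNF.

3NF

Candidate keys: {Date, OrderNo}, {KitchenStation, OrderNo, SupplierID}, {OrderNo, TableNo}. Prime attributes: {Date, KitchenStation, OrderNo, SupplierID, TableNo}.
Date -> TableNo breaks BCNF: {Date}⁺ = {Date, TableNo}, so {Date} is not a superkey.
But every attribute on its right side ({TableNo}) is prime, and the same holds for every other non-superkey FD, so 3NF still holds.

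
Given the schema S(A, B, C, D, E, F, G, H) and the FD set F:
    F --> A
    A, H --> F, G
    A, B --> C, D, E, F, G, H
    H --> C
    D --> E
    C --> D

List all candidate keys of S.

No FD produces {B}, so it must be in every candidate key.
{A, B}⁺ = {A, B, C, D, E, F, G, H}, which is every attribute, so {A, B} is a candidate key.
{B, F}⁺ = {A, B, C, D, E, F, G, H}, which is every attribute, so {B, F} is a candidate key.
No proper subset of any of these is a key, and no other minimal superkey exists.

{A, B}, {B, F}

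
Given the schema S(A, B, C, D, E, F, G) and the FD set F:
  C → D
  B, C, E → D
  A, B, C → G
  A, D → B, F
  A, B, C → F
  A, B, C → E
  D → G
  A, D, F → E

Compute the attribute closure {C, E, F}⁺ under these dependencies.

Start with {C, E, F}.
C → D applies; add {D} → now {C, D, E, F}.
D → G applies; add {G} → now {C, D, E, F, G}.
No further FD applies.

{C, D, E, F, G}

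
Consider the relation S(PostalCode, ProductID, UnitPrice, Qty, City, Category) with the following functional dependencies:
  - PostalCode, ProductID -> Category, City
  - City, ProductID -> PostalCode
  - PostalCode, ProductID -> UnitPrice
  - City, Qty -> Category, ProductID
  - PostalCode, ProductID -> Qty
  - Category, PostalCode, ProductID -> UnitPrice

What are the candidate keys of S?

{City, ProductID}, {City, Qty}, {PostalCode, ProductID}

Closure of {City, ProductID} is {Category, City, PostalCode, ProductID, Qty, UnitPrice}, the whole schema; {City, ProductID} is a candidate key.
Closure of {City, Qty} is {Category, City, PostalCode, ProductID, Qty, UnitPrice}, the whole schema; {City, Qty} is a candidate key.
Closure of {PostalCode, ProductID} is {Category, City, PostalCode, ProductID, Qty, UnitPrice}, the whole schema; {PostalCode, ProductID} is a candidate key.
Any other superkey properly contains one of these, so there are no further candidate keys.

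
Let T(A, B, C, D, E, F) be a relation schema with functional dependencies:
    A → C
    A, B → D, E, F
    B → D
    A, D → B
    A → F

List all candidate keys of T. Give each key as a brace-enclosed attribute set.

Attributes never on any right-hand side: {A} — every candidate key must contain it.
{A, B}⁺ = {A, B, C, D, E, F}, which is every attribute, so {A, B} is a candidate key.
{A, D}⁺ = {A, B, C, D, E, F}, which is every attribute, so {A, D} is a candidate key.
No proper subset of any of these is a key, and no other minimal superkey exists.

{A, B}, {A, D}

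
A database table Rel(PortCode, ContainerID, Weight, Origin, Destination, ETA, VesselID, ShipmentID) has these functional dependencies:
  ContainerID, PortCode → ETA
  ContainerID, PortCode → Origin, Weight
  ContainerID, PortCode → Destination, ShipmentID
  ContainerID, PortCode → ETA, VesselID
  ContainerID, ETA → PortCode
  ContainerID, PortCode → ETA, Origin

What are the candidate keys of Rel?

No FD produces {ContainerID}, so it must be in every candidate key.
{ContainerID, ETA}⁺ = {ContainerID, Destination, ETA, Origin, PortCode, ShipmentID, VesselID, Weight}, which is every attribute, so {ContainerID, ETA} is a candidate key.
{ContainerID, PortCode}⁺ = {ContainerID, Destination, ETA, Origin, PortCode, ShipmentID, VesselID, Weight}, which is every attribute, so {ContainerID, PortCode} is a candidate key.
Any other superkey properly contains one of these, so there are no further candidate keys.

{ContainerID, ETA}, {ContainerID, PortCode}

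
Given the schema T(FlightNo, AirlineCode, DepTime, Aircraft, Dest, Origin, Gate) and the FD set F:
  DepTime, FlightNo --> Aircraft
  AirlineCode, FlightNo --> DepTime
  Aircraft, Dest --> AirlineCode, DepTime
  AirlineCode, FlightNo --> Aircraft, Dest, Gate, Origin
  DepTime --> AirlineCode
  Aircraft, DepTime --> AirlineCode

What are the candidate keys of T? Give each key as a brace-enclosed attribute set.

{Aircraft, Dest, FlightNo}, {AirlineCode, FlightNo}, {DepTime, FlightNo}

Attributes never on any right-hand side: {FlightNo} — every candidate key must contain it.
{AirlineCode, FlightNo}⁺ = {Aircraft, AirlineCode, DepTime, Dest, FlightNo, Gate, Origin}, which is every attribute, so {AirlineCode, FlightNo} is a candidate key.
{DepTime, FlightNo}⁺ = {Aircraft, AirlineCode, DepTime, Dest, FlightNo, Gate, Origin}, which is every attribute, so {DepTime, FlightNo} is a candidate key.
{Aircraft, Dest, FlightNo}⁺ = {Aircraft, AirlineCode, DepTime, Dest, FlightNo, Gate, Origin}, which is every attribute, so {Aircraft, Dest, FlightNo} is a candidate key.
These are minimal and exhaustive — every other superkey contains one of them.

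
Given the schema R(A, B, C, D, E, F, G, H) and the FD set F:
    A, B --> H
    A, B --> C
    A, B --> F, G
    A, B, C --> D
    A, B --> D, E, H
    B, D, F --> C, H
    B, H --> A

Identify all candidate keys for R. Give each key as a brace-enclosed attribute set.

{B} never appears on the right of any FD, so every key must include it.
{A, B} is a candidate key since {A, B}⁺ = {A, B, C, D, E, F, G, H} covers every attribute.
{B, H} is a candidate key since {B, H}⁺ = {A, B, C, D, E, F, G, H} covers every attribute.
{B, D, F} is a candidate key since {B, D, F}⁺ = {A, B, C, D, E, F, G, H} covers every attribute.
These are minimal and exhaustive — every other superkey contains one of them.

{A, B}, {B, D, F}, {B, H}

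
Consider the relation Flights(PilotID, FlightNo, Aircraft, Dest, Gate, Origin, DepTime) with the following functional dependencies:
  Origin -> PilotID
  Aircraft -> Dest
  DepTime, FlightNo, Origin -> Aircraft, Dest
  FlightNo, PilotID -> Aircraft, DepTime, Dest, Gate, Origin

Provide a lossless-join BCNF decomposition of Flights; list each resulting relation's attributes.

Candidate keys of the original relation: {FlightNo, Origin}, {FlightNo, PilotID}.
In {Aircraft, DepTime, Dest, FlightNo, Gate, Origin, PilotID}, {Origin} is not a superkey ({Origin}⁺ restricted to this set is {Origin, PilotID}), so split on Origin -> PilotID into {Origin, PilotID} and {Aircraft, DepTime, Dest, FlightNo, Gate, Origin}.
{Origin, PilotID}: every determinant is a superkey — BCNF.
In {Aircraft, DepTime, Dest, FlightNo, Gate, Origin}, {Aircraft} is not a superkey ({Aircraft}⁺ restricted to this set is {Aircraft, Dest}), so split on Aircraft -> Dest into {Aircraft, Dest} and {Aircraft, DepTime, FlightNo, Gate, Origin}.
{Aircraft, Dest}: every determinant is a superkey — BCNF.
{Aircraft, DepTime, FlightNo, Gate, Origin}: every determinant is a superkey — BCNF.

{Aircraft, DepTime, FlightNo, Gate, Origin}; {Aircraft, Dest}; {Origin, PilotID}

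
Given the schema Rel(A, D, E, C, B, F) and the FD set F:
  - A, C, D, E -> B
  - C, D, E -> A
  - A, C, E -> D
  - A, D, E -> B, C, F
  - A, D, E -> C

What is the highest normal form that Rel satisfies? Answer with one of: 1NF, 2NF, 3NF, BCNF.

Candidate keys: {A, C, E}, {A, D, E}, {C, D, E}. Prime attributes: {A, C, D, E}.
Every FD has a superkey on the left, so the relation is in BCNF.

BCNF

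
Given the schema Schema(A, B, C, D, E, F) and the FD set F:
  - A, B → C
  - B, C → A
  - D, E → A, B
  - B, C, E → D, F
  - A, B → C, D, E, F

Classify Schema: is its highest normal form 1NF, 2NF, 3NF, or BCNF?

Candidate keys: {A, B}, {B, C}, {D, E}. Prime attributes: {A, B, C, D, E}.
Every FD has a superkey on the left, so the relation is in BCNF.

BCNF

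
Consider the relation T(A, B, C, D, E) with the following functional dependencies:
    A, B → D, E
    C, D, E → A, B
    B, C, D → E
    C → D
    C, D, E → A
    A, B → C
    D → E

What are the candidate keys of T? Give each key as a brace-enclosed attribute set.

{A, B}, {C}

{C}⁺ = {A, B, C, D, E} — all of the relation — so {C} is a candidate key.
{A, B}⁺ = {A, B, C, D, E} — all of the relation — so {A, B} is a candidate key.
No proper subset of any of these is a key, and no other minimal superkey exists.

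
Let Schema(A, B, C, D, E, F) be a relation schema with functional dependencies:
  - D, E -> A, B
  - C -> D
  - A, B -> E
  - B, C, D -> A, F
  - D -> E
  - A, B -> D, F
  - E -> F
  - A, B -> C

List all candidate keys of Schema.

{C}⁺ = {A, B, C, D, E, F}, which is every attribute, so {C} is a candidate key.
{D}⁺ = {A, B, C, D, E, F}, which is every attribute, so {D} is a candidate key.
{A, B}⁺ = {A, B, C, D, E, F}, which is every attribute, so {A, B} is a candidate key.
No proper subset of any of these is a key, and no other minimal superkey exists.

{A, B}, {C}, {D}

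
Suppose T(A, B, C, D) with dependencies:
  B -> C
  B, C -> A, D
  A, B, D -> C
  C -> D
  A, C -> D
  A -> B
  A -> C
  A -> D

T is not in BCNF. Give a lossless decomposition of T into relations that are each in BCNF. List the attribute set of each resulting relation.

{A, B, C}; {C, D}

Candidate keys of the original relation: {A}, {B}.
Within {A, B, C, D}: {C}⁺ ∩ {A, B, C, D} = {C, D}, not the whole set, so C -> D violates BCNF; decompose into {C, D} and {A, B, C}.
{C, D} is in BCNF.
{A, B, C} is in BCNF.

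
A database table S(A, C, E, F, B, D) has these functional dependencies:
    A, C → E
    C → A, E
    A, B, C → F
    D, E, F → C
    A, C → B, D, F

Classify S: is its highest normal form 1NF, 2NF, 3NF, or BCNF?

Candidate keys: {C}, {D, E, F}. Prime attributes: {C, D, E, F}.
The left-hand side of every FD is a superkey, so BCNF is satisfied.

BCNF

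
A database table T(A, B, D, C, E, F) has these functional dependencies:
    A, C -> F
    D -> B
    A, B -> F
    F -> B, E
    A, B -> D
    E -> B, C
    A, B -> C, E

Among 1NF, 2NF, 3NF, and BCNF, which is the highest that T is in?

Candidate keys: {A, B}, {A, C}, {A, D}, {A, E}, {A, F}. Prime attributes: {A, B, C, D, E, F}.
D -> B breaks BCNF: {D}⁺ = {B, D}, so {D} is not a superkey.
Its right-hand attributes {B} are all prime, as are those of every other non-superkey FD — the relation is in 3NF.

3NF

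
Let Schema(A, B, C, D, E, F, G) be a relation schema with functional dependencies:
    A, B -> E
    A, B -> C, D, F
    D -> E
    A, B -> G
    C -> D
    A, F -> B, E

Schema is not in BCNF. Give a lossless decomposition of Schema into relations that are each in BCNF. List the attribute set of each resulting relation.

{A, B, C, F, G}; {C, D}; {D, E}

Candidate keys of the original relation: {A, B}, {A, F}.
In {A, B, C, D, E, F, G}, {D} is not a superkey ({D}⁺ restricted to this set is {D, E}), so split on D -> E into {D, E} and {A, B, C, D, F, G}.
{D, E}: every determinant is a superkey — BCNF.
In {A, B, C, D, F, G}, {C} is not a superkey ({C}⁺ restricted to this set is {C, D}), so split on C -> D into {C, D} and {A, B, C, F, G}.
{C, D}: every determinant is a superkey — BCNF.
{A, B, C, F, G}: every determinant is a superkey — BCNF.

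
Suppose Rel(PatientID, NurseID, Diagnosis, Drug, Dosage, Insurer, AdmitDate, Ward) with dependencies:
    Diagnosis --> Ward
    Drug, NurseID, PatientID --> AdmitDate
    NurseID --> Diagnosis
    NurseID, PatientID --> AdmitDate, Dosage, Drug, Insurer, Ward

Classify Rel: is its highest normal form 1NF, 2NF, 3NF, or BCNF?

1NF

Candidate key: {NurseID, PatientID}. Prime attributes: {NurseID, PatientID}.
Diagnosis --> Ward: {Diagnosis}⁺ = {Diagnosis, Ward}, which is not all of the attributes, so the left side is not a superkey — BCNF is violated.
Diagnosis --> Ward determines the non-prime attribute {Ward} from a non-superkey — 3NF is violated.
The proper key subset {NurseID} of {NurseID, PatientID} determines non-prime {Diagnosis, Ward}, so the relation is not even in 2NF.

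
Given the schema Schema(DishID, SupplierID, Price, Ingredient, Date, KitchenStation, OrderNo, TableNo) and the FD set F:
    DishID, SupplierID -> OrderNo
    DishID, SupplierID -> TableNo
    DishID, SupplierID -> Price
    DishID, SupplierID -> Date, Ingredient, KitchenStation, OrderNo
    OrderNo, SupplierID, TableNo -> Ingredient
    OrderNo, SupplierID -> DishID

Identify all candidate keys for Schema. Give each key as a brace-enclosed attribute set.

No FD produces {SupplierID}, so it must be in every candidate key.
{DishID, SupplierID}⁺ = {Date, DishID, Ingredient, KitchenStation, OrderNo, Price, SupplierID, TableNo}, which is every attribute, so {DishID, SupplierID} is a candidate key.
{OrderNo, SupplierID}⁺ = {Date, DishID, Ingredient, KitchenStation, OrderNo, Price, SupplierID, TableNo}, which is every attribute, so {OrderNo, SupplierID} is a candidate key.
Any other superkey properly contains one of these, so there are no further candidate keys.

{DishID, SupplierID}, {OrderNo, SupplierID}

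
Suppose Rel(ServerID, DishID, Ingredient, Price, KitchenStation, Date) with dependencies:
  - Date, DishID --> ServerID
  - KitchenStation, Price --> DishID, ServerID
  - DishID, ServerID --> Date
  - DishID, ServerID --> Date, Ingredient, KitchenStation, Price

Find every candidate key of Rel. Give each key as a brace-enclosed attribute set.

{Date, DishID}, {DishID, ServerID}, {KitchenStation, Price}

{Date, DishID}⁺ = {Date, DishID, Ingredient, KitchenStation, Price, ServerID} — all of the relation — so {Date, DishID} is a candidate key.
{DishID, ServerID}⁺ = {Date, DishID, Ingredient, KitchenStation, Price, ServerID} — all of the relation — so {DishID, ServerID} is a candidate key.
{KitchenStation, Price}⁺ = {Date, DishID, Ingredient, KitchenStation, Price, ServerID} — all of the relation — so {KitchenStation, Price} is a candidate key.
Any other superkey properly contains one of these, so there are no further candidate keys.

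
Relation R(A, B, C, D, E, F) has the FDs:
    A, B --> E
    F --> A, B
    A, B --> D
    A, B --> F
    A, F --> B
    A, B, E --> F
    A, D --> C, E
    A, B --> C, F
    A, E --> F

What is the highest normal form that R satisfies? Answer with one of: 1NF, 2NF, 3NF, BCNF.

Candidate keys: {A, B}, {A, D}, {A, E}, {F}. Prime attributes: {A, B, D, E, F}.
The left-hand side of every FD is a superkey, so BCNF is satisfied.

BCNF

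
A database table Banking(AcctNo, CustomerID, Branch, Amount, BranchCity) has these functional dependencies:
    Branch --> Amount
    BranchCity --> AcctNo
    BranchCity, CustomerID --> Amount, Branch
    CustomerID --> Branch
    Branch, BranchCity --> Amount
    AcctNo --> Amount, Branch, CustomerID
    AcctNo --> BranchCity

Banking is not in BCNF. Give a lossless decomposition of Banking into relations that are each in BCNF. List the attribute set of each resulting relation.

Candidate keys of the original relation: {AcctNo}, {BranchCity}.
{AcctNo, Amount, Branch, BranchCity, CustomerID}: {Branch} determines {Amount, Branch} here but is not a superkey — split on Branch --> Amount, giving {Amount, Branch} and {AcctNo, Branch, BranchCity, CustomerID}.
{Amount, Branch}: every determinant is a superkey — BCNF.
{AcctNo, Branch, BranchCity, CustomerID}: {CustomerID} determines {Branch, CustomerID} here but is not a superkey — split on CustomerID --> Branch, giving {Branch, CustomerID} and {AcctNo, BranchCity, CustomerID}.
{Branch, CustomerID}: every determinant is a superkey — BCNF.
{AcctNo, BranchCity, CustomerID}: every determinant is a superkey — BCNF.

{AcctNo, BranchCity, CustomerID}; {Amount, Branch}; {Branch, CustomerID}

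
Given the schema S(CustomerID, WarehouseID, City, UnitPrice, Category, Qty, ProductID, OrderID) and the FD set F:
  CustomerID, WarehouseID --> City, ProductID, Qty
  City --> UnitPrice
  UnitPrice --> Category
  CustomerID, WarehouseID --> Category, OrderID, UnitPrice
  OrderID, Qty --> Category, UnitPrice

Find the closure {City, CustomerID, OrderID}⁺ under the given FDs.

Start with {City, CustomerID, OrderID}.
City --> UnitPrice applies; add {UnitPrice} → now {City, CustomerID, OrderID, UnitPrice}.
UnitPrice --> Category applies; add {Category} → now {Category, City, CustomerID, OrderID, UnitPrice}.
No further FD applies.

{Category, City, CustomerID, OrderID, UnitPrice}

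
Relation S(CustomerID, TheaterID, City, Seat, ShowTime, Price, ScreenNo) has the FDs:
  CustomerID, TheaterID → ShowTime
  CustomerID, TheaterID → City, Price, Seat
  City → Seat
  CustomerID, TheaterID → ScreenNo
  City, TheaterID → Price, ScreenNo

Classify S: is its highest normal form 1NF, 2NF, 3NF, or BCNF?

Candidate key: {CustomerID, TheaterID}. Prime attributes: {CustomerID, TheaterID}.
City → Seat breaks BCNF: {City}⁺ = {City, Seat}, so {City} is not a superkey.
City → Seat determines the non-prime attribute {Seat} from a non-superkey — 3NF is violated.
No non-prime attribute depends on a proper subset of any candidate key, so 2NF holds.

2NF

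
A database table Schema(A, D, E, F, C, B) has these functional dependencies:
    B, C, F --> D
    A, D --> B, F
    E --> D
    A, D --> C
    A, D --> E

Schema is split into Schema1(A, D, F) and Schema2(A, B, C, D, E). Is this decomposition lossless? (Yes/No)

Yes

The shared attributes are {A, D} and {A, D}⁺ = {A, B, C, D, E, F}.
Since Schema1 ⊆ {A, B, C, D, E, F}, the intersection is a superkey of Schema1; the decomposition is lossless.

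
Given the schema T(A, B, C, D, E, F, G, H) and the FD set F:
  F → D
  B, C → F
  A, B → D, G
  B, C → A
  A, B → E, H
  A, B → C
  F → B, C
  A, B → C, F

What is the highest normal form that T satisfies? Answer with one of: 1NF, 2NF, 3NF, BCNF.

BCNF

Candidate keys: {A, B}, {B, C}, {F}. Prime attributes: {A, B, C, F}.
The left-hand side of every FD is a superkey, so BCNF is satisfied.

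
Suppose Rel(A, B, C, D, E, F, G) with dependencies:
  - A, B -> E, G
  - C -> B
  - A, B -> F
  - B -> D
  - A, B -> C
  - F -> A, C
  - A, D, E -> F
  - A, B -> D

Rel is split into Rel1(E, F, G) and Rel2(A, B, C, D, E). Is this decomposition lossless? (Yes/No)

The shared attributes are {E} and {E}⁺ = {E}.
The closure covers neither Rel1 nor Rel2 entirely; the join is not lossless.

No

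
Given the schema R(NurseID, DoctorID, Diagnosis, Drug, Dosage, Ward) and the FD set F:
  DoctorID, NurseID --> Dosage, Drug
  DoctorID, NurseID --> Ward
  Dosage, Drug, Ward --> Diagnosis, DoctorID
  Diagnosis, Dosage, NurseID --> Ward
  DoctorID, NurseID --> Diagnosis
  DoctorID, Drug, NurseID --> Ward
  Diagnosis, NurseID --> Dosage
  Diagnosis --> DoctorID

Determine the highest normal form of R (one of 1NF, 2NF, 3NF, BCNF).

3NF

Candidate keys: {Diagnosis, NurseID}, {DoctorID, NurseID}, {Dosage, Drug, NurseID, Ward}. Prime attributes: {Diagnosis, DoctorID, Dosage, Drug, NurseID, Ward}.
For Dosage, Drug, Ward --> Diagnosis, DoctorID we have {Dosage, Drug, Ward}⁺ = {Diagnosis, DoctorID, Dosage, Drug, Ward}; {Dosage, Drug, Ward} is not a superkey, so BCNF fails.
Its right-hand attributes {Diagnosis, DoctorID} are all prime, as are those of every other non-superkey FD — the relation is in 3NF.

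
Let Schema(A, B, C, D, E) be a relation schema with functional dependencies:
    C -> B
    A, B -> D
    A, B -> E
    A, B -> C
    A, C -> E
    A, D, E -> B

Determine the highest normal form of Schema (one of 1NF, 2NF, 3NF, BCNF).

3NF

Candidate keys: {A, B}, {A, C}, {A, D, E}. Prime attributes: {A, B, C, D, E}.
C -> B breaks BCNF: {C}⁺ = {B, C}, so {C} is not a superkey.
But every attribute on its right side ({B}) is prime, and the same holds for every other non-superkey FD, so 3NF still holds.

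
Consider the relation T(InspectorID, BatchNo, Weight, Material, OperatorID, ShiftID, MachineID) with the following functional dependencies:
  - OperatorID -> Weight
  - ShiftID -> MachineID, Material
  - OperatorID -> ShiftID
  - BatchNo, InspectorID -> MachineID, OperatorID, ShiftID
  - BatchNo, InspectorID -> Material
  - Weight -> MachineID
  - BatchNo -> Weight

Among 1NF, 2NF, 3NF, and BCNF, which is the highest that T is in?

1NF

Candidate key: {BatchNo, InspectorID}. Prime attributes: {BatchNo, InspectorID}.
OperatorID -> Weight: {OperatorID}⁺ = {MachineID, Material, OperatorID, ShiftID, Weight}, which is not all of the attributes, so the left side is not a superkey — BCNF is violated.
Because {Weight} is non-prime and the left side of OperatorID -> Weight is not a superkey, the relation is not in 3NF.
Since {BatchNo} ⊂ {BatchNo, InspectorID} and {BatchNo}⁺ ⊇ {MachineID, Weight} with {MachineID, Weight} non-prime, there is a partial dependency; 2NF fails.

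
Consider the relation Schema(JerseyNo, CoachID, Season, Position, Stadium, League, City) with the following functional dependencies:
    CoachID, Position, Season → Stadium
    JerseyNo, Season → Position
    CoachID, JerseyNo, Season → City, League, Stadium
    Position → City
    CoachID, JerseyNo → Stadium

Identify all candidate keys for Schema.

No FD produces {CoachID, JerseyNo, Season}, so they must be in every candidate key.
{CoachID, JerseyNo, Season}⁺ = {City, CoachID, JerseyNo, League, Position, Season, Stadium}, which is every attribute, so {CoachID, JerseyNo, Season} is a candidate key.
No smaller or unrelated set reaches every attribute, so there are no other keys.

{CoachID, JerseyNo, Season}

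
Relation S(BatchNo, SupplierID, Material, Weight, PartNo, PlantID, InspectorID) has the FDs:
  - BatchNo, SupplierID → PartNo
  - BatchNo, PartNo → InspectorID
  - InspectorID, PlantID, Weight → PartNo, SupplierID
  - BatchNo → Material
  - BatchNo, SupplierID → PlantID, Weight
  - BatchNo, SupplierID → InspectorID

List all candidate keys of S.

{BatchNo, InspectorID, PlantID, Weight}, {BatchNo, PartNo, PlantID, Weight}, {BatchNo, SupplierID}

No FD produces {BatchNo}, so it must be in every candidate key.
{BatchNo, SupplierID}⁺ = {BatchNo, InspectorID, Material, PartNo, PlantID, SupplierID, Weight} — all of the relation — so {BatchNo, SupplierID} is a candidate key.
{BatchNo, InspectorID, PlantID, Weight}⁺ = {BatchNo, InspectorID, Material, PartNo, PlantID, SupplierID, Weight} — all of the relation — so {BatchNo, InspectorID, PlantID, Weight} is a candidate key.
{BatchNo, PartNo, PlantID, Weight}⁺ = {BatchNo, InspectorID, Material, PartNo, PlantID, SupplierID, Weight} — all of the relation — so {BatchNo, PartNo, PlantID, Weight} is a candidate key.
These are minimal and exhaustive — every other superkey contains one of them.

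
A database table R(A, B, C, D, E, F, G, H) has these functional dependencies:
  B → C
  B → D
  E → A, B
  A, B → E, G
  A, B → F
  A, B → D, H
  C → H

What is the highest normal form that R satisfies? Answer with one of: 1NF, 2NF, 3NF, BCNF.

1NF

Candidate keys: {A, B}, {E}. Prime attributes: {A, B, E}.
For B → C we have {B}⁺ = {B, C, D, H}; {B} is not a superkey, so BCNF fails.
Because {C} is non-prime and the left side of B → C is not a superkey, the relation is not in 3NF.
{B} is a proper subset of the key {A, B}, and {B}⁺ contains the non-prime attributes {C, D, H} — a partial dependency, so 2NF is violated.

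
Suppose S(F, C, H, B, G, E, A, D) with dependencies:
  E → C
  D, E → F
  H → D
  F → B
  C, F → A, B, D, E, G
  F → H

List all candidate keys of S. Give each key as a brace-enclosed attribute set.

Closure of {C, F} is {A, B, C, D, E, F, G, H}, the whole schema; {C, F} is a candidate key.
Closure of {D, E} is {A, B, C, D, E, F, G, H}, the whole schema; {D, E} is a candidate key.
Closure of {E, F} is {A, B, C, D, E, F, G, H}, the whole schema; {E, F} is a candidate key.
Closure of {E, H} is {A, B, C, D, E, F, G, H}, the whole schema; {E, H} is a candidate key.
These are minimal and exhaustive — every other superkey contains one of them.

{C, F}, {D, E}, {E, F}, {E, H}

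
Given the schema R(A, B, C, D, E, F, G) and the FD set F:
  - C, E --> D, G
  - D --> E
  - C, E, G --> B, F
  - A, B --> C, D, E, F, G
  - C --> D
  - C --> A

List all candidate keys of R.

{A, B}, {C}

Closure of {C} is {A, B, C, D, E, F, G}, the whole schema; {C} is a candidate key.
Closure of {A, B} is {A, B, C, D, E, F, G}, the whole schema; {A, B} is a candidate key.
Any other superkey properly contains one of these, so there are no further candidate keys.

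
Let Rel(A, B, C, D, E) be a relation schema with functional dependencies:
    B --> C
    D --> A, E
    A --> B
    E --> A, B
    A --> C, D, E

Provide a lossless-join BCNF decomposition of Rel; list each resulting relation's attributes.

Candidate keys of the original relation: {A}, {D}, {E}.
Within {A, B, C, D, E}: {B}⁺ ∩ {A, B, C, D, E} = {B, C}, not the whole set, so B --> C violates BCNF; decompose into {B, C} and {A, B, D, E}.
{B, C} has no BCNF violation.
{A, B, D, E} has no BCNF violation.

{A, B, D, E}; {B, C}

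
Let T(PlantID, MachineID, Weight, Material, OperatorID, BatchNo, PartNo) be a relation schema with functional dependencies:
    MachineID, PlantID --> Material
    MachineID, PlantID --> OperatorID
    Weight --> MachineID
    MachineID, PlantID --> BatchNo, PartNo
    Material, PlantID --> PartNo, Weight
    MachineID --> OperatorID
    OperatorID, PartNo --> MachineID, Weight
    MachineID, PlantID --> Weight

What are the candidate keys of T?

No FD produces {PlantID}, so it must be in every candidate key.
{MachineID, PlantID}⁺ = {BatchNo, MachineID, Material, OperatorID, PartNo, PlantID, Weight} — all of the relation — so {MachineID, PlantID} is a candidate key.
{Material, PlantID}⁺ = {BatchNo, MachineID, Material, OperatorID, PartNo, PlantID, Weight} — all of the relation — so {Material, PlantID} is a candidate key.
{PlantID, Weight}⁺ = {BatchNo, MachineID, Material, OperatorID, PartNo, PlantID, Weight} — all of the relation — so {PlantID, Weight} is a candidate key.
{OperatorID, PartNo, PlantID}⁺ = {BatchNo, MachineID, Material, OperatorID, PartNo, PlantID, Weight} — all of the relation — so {OperatorID, PartNo, PlantID} is a candidate key.
These are minimal and exhaustive — every other superkey contains one of them.

{MachineID, PlantID}, {Material, PlantID}, {OperatorID, PartNo, PlantID}, {PlantID, Weight}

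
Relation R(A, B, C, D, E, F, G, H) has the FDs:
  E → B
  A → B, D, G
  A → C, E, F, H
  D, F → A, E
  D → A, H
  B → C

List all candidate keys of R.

{A}⁺ = {A, B, C, D, E, F, G, H} — all of the relation — so {A} is a candidate key.
{D}⁺ = {A, B, C, D, E, F, G, H} — all of the relation — so {D} is a candidate key.
These are minimal and exhaustive — every other superkey contains one of them.

{A}, {D}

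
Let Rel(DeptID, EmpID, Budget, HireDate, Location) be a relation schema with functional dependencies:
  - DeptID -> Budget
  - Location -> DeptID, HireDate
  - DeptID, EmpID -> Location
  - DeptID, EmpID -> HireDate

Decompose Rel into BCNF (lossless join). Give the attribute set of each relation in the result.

{Budget, DeptID}; {DeptID, HireDate, Location}; {EmpID, Location}

Candidate keys of the original relation: {DeptID, EmpID}, {EmpID, Location}.
In {Budget, DeptID, EmpID, HireDate, Location}, {DeptID} is not a superkey ({DeptID}⁺ restricted to this set is {Budget, DeptID}), so split on DeptID -> Budget into {Budget, DeptID} and {DeptID, EmpID, HireDate, Location}.
{Budget, DeptID} has no BCNF violation.
In {DeptID, EmpID, HireDate, Location}, {Location} is not a superkey ({Location}⁺ restricted to this set is {DeptID, HireDate, Location}), so split on Location -> DeptID, HireDate into {DeptID, HireDate, Location} and {EmpID, Location}.
{DeptID, HireDate, Location} has no BCNF violation.
{EmpID, Location} has no BCNF violation.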